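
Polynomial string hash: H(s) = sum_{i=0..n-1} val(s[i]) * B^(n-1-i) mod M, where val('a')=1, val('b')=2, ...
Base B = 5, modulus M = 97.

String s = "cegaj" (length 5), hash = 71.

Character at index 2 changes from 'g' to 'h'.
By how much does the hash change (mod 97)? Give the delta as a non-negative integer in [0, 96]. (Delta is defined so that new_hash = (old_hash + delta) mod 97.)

Answer: 25

Derivation:
Delta formula: (val(new) - val(old)) * B^(n-1-k) mod M
  val('h') - val('g') = 8 - 7 = 1
  B^(n-1-k) = 5^2 mod 97 = 25
  Delta = 1 * 25 mod 97 = 25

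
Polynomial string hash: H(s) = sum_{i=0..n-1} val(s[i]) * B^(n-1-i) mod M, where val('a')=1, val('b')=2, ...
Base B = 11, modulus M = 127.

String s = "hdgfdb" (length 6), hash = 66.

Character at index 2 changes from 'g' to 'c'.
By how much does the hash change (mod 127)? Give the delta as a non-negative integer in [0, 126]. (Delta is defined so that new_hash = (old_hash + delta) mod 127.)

Answer: 10

Derivation:
Delta formula: (val(new) - val(old)) * B^(n-1-k) mod M
  val('c') - val('g') = 3 - 7 = -4
  B^(n-1-k) = 11^3 mod 127 = 61
  Delta = -4 * 61 mod 127 = 10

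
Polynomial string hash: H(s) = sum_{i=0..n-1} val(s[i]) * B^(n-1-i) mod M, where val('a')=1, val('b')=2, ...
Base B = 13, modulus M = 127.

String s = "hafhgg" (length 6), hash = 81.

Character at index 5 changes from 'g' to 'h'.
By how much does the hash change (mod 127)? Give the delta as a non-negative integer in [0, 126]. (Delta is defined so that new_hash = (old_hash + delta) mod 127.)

Delta formula: (val(new) - val(old)) * B^(n-1-k) mod M
  val('h') - val('g') = 8 - 7 = 1
  B^(n-1-k) = 13^0 mod 127 = 1
  Delta = 1 * 1 mod 127 = 1

Answer: 1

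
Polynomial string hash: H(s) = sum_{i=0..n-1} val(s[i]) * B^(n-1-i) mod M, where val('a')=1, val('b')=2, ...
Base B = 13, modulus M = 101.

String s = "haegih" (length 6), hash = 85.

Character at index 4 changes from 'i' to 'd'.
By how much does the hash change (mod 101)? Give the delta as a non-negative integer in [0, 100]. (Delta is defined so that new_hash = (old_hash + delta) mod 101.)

Answer: 36

Derivation:
Delta formula: (val(new) - val(old)) * B^(n-1-k) mod M
  val('d') - val('i') = 4 - 9 = -5
  B^(n-1-k) = 13^1 mod 101 = 13
  Delta = -5 * 13 mod 101 = 36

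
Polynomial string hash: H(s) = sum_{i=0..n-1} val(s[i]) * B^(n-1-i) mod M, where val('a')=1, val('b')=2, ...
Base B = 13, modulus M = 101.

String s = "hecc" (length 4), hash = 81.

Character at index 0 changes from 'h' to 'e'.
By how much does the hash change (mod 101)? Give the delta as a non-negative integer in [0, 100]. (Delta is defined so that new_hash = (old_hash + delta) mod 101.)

Answer: 75

Derivation:
Delta formula: (val(new) - val(old)) * B^(n-1-k) mod M
  val('e') - val('h') = 5 - 8 = -3
  B^(n-1-k) = 13^3 mod 101 = 76
  Delta = -3 * 76 mod 101 = 75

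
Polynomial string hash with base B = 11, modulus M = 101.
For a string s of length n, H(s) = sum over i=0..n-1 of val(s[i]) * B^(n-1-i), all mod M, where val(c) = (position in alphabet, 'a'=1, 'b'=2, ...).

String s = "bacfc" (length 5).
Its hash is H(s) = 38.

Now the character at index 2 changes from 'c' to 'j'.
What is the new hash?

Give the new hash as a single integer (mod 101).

Answer: 77

Derivation:
val('c') = 3, val('j') = 10
Position k = 2, exponent = n-1-k = 2
B^2 mod M = 11^2 mod 101 = 20
Delta = (10 - 3) * 20 mod 101 = 39
New hash = (38 + 39) mod 101 = 77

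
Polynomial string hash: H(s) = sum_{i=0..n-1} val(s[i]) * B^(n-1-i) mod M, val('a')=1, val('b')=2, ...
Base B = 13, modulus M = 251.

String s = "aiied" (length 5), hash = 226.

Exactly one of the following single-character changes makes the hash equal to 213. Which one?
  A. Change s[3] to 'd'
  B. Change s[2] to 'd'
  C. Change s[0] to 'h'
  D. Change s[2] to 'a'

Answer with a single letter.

Option A: s[3]='e'->'d', delta=(4-5)*13^1 mod 251 = 238, hash=226+238 mod 251 = 213 <-- target
Option B: s[2]='i'->'d', delta=(4-9)*13^2 mod 251 = 159, hash=226+159 mod 251 = 134
Option C: s[0]='a'->'h', delta=(8-1)*13^4 mod 251 = 131, hash=226+131 mod 251 = 106
Option D: s[2]='i'->'a', delta=(1-9)*13^2 mod 251 = 154, hash=226+154 mod 251 = 129

Answer: A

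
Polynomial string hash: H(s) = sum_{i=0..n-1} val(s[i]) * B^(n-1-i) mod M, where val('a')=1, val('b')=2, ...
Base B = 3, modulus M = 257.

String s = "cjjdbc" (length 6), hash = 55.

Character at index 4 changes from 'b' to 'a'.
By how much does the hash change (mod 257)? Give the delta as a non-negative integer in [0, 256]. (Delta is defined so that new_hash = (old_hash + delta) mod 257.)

Delta formula: (val(new) - val(old)) * B^(n-1-k) mod M
  val('a') - val('b') = 1 - 2 = -1
  B^(n-1-k) = 3^1 mod 257 = 3
  Delta = -1 * 3 mod 257 = 254

Answer: 254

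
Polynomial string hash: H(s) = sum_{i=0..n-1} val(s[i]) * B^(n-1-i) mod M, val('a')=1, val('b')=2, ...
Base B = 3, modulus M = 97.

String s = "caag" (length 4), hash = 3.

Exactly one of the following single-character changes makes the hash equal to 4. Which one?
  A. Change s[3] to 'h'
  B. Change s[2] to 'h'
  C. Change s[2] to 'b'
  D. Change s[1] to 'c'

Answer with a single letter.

Option A: s[3]='g'->'h', delta=(8-7)*3^0 mod 97 = 1, hash=3+1 mod 97 = 4 <-- target
Option B: s[2]='a'->'h', delta=(8-1)*3^1 mod 97 = 21, hash=3+21 mod 97 = 24
Option C: s[2]='a'->'b', delta=(2-1)*3^1 mod 97 = 3, hash=3+3 mod 97 = 6
Option D: s[1]='a'->'c', delta=(3-1)*3^2 mod 97 = 18, hash=3+18 mod 97 = 21

Answer: A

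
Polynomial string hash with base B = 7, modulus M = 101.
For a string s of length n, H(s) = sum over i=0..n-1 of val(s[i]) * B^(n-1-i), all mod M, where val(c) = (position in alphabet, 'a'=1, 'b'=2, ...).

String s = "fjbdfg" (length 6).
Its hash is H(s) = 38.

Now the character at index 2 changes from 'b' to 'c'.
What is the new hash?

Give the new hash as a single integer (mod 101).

Answer: 78

Derivation:
val('b') = 2, val('c') = 3
Position k = 2, exponent = n-1-k = 3
B^3 mod M = 7^3 mod 101 = 40
Delta = (3 - 2) * 40 mod 101 = 40
New hash = (38 + 40) mod 101 = 78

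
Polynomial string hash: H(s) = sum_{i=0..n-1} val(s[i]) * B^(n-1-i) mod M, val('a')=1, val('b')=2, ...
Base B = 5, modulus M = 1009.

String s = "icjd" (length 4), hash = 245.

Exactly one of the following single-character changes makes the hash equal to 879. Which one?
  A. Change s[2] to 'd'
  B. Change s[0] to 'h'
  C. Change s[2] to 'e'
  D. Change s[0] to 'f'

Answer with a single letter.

Answer: D

Derivation:
Option A: s[2]='j'->'d', delta=(4-10)*5^1 mod 1009 = 979, hash=245+979 mod 1009 = 215
Option B: s[0]='i'->'h', delta=(8-9)*5^3 mod 1009 = 884, hash=245+884 mod 1009 = 120
Option C: s[2]='j'->'e', delta=(5-10)*5^1 mod 1009 = 984, hash=245+984 mod 1009 = 220
Option D: s[0]='i'->'f', delta=(6-9)*5^3 mod 1009 = 634, hash=245+634 mod 1009 = 879 <-- target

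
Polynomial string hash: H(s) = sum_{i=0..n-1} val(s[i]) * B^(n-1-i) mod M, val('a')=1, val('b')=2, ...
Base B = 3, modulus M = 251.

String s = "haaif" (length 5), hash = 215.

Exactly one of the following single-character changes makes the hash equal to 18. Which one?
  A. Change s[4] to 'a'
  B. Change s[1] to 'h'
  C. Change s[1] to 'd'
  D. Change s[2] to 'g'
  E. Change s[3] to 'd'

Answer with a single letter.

Answer: D

Derivation:
Option A: s[4]='f'->'a', delta=(1-6)*3^0 mod 251 = 246, hash=215+246 mod 251 = 210
Option B: s[1]='a'->'h', delta=(8-1)*3^3 mod 251 = 189, hash=215+189 mod 251 = 153
Option C: s[1]='a'->'d', delta=(4-1)*3^3 mod 251 = 81, hash=215+81 mod 251 = 45
Option D: s[2]='a'->'g', delta=(7-1)*3^2 mod 251 = 54, hash=215+54 mod 251 = 18 <-- target
Option E: s[3]='i'->'d', delta=(4-9)*3^1 mod 251 = 236, hash=215+236 mod 251 = 200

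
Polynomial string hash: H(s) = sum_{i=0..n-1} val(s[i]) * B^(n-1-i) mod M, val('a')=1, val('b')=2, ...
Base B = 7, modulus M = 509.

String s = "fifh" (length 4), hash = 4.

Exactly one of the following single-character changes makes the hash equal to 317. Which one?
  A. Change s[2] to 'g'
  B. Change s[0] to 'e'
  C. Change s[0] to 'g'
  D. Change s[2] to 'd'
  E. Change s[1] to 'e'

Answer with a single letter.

Option A: s[2]='f'->'g', delta=(7-6)*7^1 mod 509 = 7, hash=4+7 mod 509 = 11
Option B: s[0]='f'->'e', delta=(5-6)*7^3 mod 509 = 166, hash=4+166 mod 509 = 170
Option C: s[0]='f'->'g', delta=(7-6)*7^3 mod 509 = 343, hash=4+343 mod 509 = 347
Option D: s[2]='f'->'d', delta=(4-6)*7^1 mod 509 = 495, hash=4+495 mod 509 = 499
Option E: s[1]='i'->'e', delta=(5-9)*7^2 mod 509 = 313, hash=4+313 mod 509 = 317 <-- target

Answer: E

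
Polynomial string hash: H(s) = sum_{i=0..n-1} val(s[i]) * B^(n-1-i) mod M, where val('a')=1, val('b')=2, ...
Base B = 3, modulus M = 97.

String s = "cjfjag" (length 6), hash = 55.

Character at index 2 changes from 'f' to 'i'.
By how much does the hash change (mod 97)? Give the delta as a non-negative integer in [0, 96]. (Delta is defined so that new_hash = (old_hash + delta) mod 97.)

Answer: 81

Derivation:
Delta formula: (val(new) - val(old)) * B^(n-1-k) mod M
  val('i') - val('f') = 9 - 6 = 3
  B^(n-1-k) = 3^3 mod 97 = 27
  Delta = 3 * 27 mod 97 = 81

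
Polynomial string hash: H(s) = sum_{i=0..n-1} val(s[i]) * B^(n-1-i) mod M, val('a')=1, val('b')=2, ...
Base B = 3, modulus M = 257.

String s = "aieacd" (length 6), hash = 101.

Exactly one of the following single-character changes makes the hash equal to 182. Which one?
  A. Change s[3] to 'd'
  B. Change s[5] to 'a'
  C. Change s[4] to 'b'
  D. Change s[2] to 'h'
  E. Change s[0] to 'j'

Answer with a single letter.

Option A: s[3]='a'->'d', delta=(4-1)*3^2 mod 257 = 27, hash=101+27 mod 257 = 128
Option B: s[5]='d'->'a', delta=(1-4)*3^0 mod 257 = 254, hash=101+254 mod 257 = 98
Option C: s[4]='c'->'b', delta=(2-3)*3^1 mod 257 = 254, hash=101+254 mod 257 = 98
Option D: s[2]='e'->'h', delta=(8-5)*3^3 mod 257 = 81, hash=101+81 mod 257 = 182 <-- target
Option E: s[0]='a'->'j', delta=(10-1)*3^5 mod 257 = 131, hash=101+131 mod 257 = 232

Answer: D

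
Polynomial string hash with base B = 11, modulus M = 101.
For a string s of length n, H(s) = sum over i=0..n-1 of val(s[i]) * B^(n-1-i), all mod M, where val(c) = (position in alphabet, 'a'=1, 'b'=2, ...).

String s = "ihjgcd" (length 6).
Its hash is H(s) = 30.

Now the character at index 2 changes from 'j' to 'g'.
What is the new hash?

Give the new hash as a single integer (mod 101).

Answer: 77

Derivation:
val('j') = 10, val('g') = 7
Position k = 2, exponent = n-1-k = 3
B^3 mod M = 11^3 mod 101 = 18
Delta = (7 - 10) * 18 mod 101 = 47
New hash = (30 + 47) mod 101 = 77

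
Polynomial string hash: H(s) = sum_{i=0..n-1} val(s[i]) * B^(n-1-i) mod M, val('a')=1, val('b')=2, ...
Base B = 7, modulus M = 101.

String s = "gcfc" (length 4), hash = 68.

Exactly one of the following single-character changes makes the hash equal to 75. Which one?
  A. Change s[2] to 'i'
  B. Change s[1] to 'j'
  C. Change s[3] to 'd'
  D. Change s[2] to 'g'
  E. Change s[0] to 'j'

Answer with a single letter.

Option A: s[2]='f'->'i', delta=(9-6)*7^1 mod 101 = 21, hash=68+21 mod 101 = 89
Option B: s[1]='c'->'j', delta=(10-3)*7^2 mod 101 = 40, hash=68+40 mod 101 = 7
Option C: s[3]='c'->'d', delta=(4-3)*7^0 mod 101 = 1, hash=68+1 mod 101 = 69
Option D: s[2]='f'->'g', delta=(7-6)*7^1 mod 101 = 7, hash=68+7 mod 101 = 75 <-- target
Option E: s[0]='g'->'j', delta=(10-7)*7^3 mod 101 = 19, hash=68+19 mod 101 = 87

Answer: D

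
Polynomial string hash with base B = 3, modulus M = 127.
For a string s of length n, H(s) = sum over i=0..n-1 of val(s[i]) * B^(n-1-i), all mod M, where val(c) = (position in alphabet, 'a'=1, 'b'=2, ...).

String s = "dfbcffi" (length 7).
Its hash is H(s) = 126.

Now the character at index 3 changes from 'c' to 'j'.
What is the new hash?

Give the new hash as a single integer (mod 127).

val('c') = 3, val('j') = 10
Position k = 3, exponent = n-1-k = 3
B^3 mod M = 3^3 mod 127 = 27
Delta = (10 - 3) * 27 mod 127 = 62
New hash = (126 + 62) mod 127 = 61

Answer: 61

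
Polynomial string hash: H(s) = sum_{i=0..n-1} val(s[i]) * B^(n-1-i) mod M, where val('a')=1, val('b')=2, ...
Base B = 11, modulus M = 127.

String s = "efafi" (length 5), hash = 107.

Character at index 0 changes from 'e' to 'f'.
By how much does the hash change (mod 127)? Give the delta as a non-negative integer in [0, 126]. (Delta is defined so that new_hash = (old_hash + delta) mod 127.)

Answer: 36

Derivation:
Delta formula: (val(new) - val(old)) * B^(n-1-k) mod M
  val('f') - val('e') = 6 - 5 = 1
  B^(n-1-k) = 11^4 mod 127 = 36
  Delta = 1 * 36 mod 127 = 36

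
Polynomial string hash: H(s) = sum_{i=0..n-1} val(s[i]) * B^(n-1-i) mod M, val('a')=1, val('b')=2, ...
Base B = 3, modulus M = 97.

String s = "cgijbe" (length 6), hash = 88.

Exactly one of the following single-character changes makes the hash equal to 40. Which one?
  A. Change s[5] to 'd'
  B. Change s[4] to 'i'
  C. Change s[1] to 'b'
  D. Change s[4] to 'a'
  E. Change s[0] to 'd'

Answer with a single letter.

Option A: s[5]='e'->'d', delta=(4-5)*3^0 mod 97 = 96, hash=88+96 mod 97 = 87
Option B: s[4]='b'->'i', delta=(9-2)*3^1 mod 97 = 21, hash=88+21 mod 97 = 12
Option C: s[1]='g'->'b', delta=(2-7)*3^4 mod 97 = 80, hash=88+80 mod 97 = 71
Option D: s[4]='b'->'a', delta=(1-2)*3^1 mod 97 = 94, hash=88+94 mod 97 = 85
Option E: s[0]='c'->'d', delta=(4-3)*3^5 mod 97 = 49, hash=88+49 mod 97 = 40 <-- target

Answer: E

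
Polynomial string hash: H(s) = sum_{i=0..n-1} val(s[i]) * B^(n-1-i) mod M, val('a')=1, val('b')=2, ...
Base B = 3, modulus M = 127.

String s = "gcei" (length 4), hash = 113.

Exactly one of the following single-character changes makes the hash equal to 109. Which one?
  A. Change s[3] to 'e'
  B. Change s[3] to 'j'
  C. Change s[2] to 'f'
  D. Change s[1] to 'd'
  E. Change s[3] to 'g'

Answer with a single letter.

Option A: s[3]='i'->'e', delta=(5-9)*3^0 mod 127 = 123, hash=113+123 mod 127 = 109 <-- target
Option B: s[3]='i'->'j', delta=(10-9)*3^0 mod 127 = 1, hash=113+1 mod 127 = 114
Option C: s[2]='e'->'f', delta=(6-5)*3^1 mod 127 = 3, hash=113+3 mod 127 = 116
Option D: s[1]='c'->'d', delta=(4-3)*3^2 mod 127 = 9, hash=113+9 mod 127 = 122
Option E: s[3]='i'->'g', delta=(7-9)*3^0 mod 127 = 125, hash=113+125 mod 127 = 111

Answer: A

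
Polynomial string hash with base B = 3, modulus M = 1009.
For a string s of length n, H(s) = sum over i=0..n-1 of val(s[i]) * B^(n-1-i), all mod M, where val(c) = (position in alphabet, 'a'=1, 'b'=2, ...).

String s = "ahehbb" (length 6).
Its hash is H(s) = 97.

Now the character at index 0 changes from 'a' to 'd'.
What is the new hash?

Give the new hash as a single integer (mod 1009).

Answer: 826

Derivation:
val('a') = 1, val('d') = 4
Position k = 0, exponent = n-1-k = 5
B^5 mod M = 3^5 mod 1009 = 243
Delta = (4 - 1) * 243 mod 1009 = 729
New hash = (97 + 729) mod 1009 = 826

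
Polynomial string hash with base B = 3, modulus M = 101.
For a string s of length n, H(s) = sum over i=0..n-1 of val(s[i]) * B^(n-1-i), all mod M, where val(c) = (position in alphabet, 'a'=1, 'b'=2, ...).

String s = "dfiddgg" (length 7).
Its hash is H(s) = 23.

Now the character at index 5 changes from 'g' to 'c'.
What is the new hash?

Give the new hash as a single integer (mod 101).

Answer: 11

Derivation:
val('g') = 7, val('c') = 3
Position k = 5, exponent = n-1-k = 1
B^1 mod M = 3^1 mod 101 = 3
Delta = (3 - 7) * 3 mod 101 = 89
New hash = (23 + 89) mod 101 = 11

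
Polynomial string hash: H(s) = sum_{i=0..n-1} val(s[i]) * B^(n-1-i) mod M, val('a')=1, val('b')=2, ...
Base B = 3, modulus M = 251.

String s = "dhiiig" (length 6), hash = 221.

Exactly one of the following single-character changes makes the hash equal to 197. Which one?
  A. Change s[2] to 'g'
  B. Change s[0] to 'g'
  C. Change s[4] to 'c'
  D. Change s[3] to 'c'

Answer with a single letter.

Answer: B

Derivation:
Option A: s[2]='i'->'g', delta=(7-9)*3^3 mod 251 = 197, hash=221+197 mod 251 = 167
Option B: s[0]='d'->'g', delta=(7-4)*3^5 mod 251 = 227, hash=221+227 mod 251 = 197 <-- target
Option C: s[4]='i'->'c', delta=(3-9)*3^1 mod 251 = 233, hash=221+233 mod 251 = 203
Option D: s[3]='i'->'c', delta=(3-9)*3^2 mod 251 = 197, hash=221+197 mod 251 = 167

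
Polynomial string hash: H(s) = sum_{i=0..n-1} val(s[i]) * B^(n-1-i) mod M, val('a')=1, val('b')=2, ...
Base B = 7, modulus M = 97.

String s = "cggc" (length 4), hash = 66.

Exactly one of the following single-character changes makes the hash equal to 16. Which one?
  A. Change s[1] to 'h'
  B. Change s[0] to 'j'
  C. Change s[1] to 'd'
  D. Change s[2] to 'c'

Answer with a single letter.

Answer: C

Derivation:
Option A: s[1]='g'->'h', delta=(8-7)*7^2 mod 97 = 49, hash=66+49 mod 97 = 18
Option B: s[0]='c'->'j', delta=(10-3)*7^3 mod 97 = 73, hash=66+73 mod 97 = 42
Option C: s[1]='g'->'d', delta=(4-7)*7^2 mod 97 = 47, hash=66+47 mod 97 = 16 <-- target
Option D: s[2]='g'->'c', delta=(3-7)*7^1 mod 97 = 69, hash=66+69 mod 97 = 38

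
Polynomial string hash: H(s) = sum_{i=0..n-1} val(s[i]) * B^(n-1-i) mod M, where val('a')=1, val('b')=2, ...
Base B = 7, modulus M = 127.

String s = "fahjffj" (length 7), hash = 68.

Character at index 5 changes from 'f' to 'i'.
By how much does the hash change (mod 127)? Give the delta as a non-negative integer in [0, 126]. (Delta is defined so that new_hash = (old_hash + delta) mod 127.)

Delta formula: (val(new) - val(old)) * B^(n-1-k) mod M
  val('i') - val('f') = 9 - 6 = 3
  B^(n-1-k) = 7^1 mod 127 = 7
  Delta = 3 * 7 mod 127 = 21

Answer: 21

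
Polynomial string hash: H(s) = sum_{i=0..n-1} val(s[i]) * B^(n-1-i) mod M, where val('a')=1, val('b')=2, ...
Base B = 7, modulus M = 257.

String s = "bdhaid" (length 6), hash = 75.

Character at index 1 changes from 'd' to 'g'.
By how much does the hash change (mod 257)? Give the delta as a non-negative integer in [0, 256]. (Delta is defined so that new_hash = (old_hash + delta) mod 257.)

Delta formula: (val(new) - val(old)) * B^(n-1-k) mod M
  val('g') - val('d') = 7 - 4 = 3
  B^(n-1-k) = 7^4 mod 257 = 88
  Delta = 3 * 88 mod 257 = 7

Answer: 7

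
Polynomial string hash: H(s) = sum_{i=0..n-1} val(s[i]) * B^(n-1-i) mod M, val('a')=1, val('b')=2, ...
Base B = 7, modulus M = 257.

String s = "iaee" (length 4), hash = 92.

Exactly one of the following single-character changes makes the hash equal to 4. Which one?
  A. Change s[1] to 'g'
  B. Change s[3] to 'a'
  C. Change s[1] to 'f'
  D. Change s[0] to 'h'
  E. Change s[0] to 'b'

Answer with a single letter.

Answer: E

Derivation:
Option A: s[1]='a'->'g', delta=(7-1)*7^2 mod 257 = 37, hash=92+37 mod 257 = 129
Option B: s[3]='e'->'a', delta=(1-5)*7^0 mod 257 = 253, hash=92+253 mod 257 = 88
Option C: s[1]='a'->'f', delta=(6-1)*7^2 mod 257 = 245, hash=92+245 mod 257 = 80
Option D: s[0]='i'->'h', delta=(8-9)*7^3 mod 257 = 171, hash=92+171 mod 257 = 6
Option E: s[0]='i'->'b', delta=(2-9)*7^3 mod 257 = 169, hash=92+169 mod 257 = 4 <-- target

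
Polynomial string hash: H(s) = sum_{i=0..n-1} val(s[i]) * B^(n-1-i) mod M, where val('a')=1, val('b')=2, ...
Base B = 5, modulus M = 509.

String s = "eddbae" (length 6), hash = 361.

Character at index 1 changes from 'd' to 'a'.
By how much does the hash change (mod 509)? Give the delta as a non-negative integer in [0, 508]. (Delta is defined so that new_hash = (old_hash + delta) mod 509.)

Delta formula: (val(new) - val(old)) * B^(n-1-k) mod M
  val('a') - val('d') = 1 - 4 = -3
  B^(n-1-k) = 5^4 mod 509 = 116
  Delta = -3 * 116 mod 509 = 161

Answer: 161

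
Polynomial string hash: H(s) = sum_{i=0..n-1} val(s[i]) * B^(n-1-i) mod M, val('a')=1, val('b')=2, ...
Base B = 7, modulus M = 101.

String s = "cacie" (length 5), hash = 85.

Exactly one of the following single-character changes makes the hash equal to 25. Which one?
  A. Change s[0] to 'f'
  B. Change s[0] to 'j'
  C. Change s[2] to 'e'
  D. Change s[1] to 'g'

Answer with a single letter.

Answer: B

Derivation:
Option A: s[0]='c'->'f', delta=(6-3)*7^4 mod 101 = 32, hash=85+32 mod 101 = 16
Option B: s[0]='c'->'j', delta=(10-3)*7^4 mod 101 = 41, hash=85+41 mod 101 = 25 <-- target
Option C: s[2]='c'->'e', delta=(5-3)*7^2 mod 101 = 98, hash=85+98 mod 101 = 82
Option D: s[1]='a'->'g', delta=(7-1)*7^3 mod 101 = 38, hash=85+38 mod 101 = 22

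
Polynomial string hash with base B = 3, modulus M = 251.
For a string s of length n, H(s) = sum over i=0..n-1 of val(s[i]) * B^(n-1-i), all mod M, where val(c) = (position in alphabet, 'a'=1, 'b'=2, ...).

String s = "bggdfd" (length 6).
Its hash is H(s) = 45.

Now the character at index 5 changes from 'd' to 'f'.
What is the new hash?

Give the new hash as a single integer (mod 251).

val('d') = 4, val('f') = 6
Position k = 5, exponent = n-1-k = 0
B^0 mod M = 3^0 mod 251 = 1
Delta = (6 - 4) * 1 mod 251 = 2
New hash = (45 + 2) mod 251 = 47

Answer: 47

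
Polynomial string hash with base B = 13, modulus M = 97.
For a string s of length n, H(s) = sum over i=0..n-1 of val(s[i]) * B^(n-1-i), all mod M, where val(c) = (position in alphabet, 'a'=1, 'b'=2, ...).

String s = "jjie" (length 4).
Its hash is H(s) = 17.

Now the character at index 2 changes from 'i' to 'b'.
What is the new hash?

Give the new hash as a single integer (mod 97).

Answer: 23

Derivation:
val('i') = 9, val('b') = 2
Position k = 2, exponent = n-1-k = 1
B^1 mod M = 13^1 mod 97 = 13
Delta = (2 - 9) * 13 mod 97 = 6
New hash = (17 + 6) mod 97 = 23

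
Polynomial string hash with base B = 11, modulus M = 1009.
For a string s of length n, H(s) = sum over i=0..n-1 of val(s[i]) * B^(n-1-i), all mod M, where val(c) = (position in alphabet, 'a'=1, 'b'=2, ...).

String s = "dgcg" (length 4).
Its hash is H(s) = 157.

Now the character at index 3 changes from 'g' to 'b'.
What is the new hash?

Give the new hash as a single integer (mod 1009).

val('g') = 7, val('b') = 2
Position k = 3, exponent = n-1-k = 0
B^0 mod M = 11^0 mod 1009 = 1
Delta = (2 - 7) * 1 mod 1009 = 1004
New hash = (157 + 1004) mod 1009 = 152

Answer: 152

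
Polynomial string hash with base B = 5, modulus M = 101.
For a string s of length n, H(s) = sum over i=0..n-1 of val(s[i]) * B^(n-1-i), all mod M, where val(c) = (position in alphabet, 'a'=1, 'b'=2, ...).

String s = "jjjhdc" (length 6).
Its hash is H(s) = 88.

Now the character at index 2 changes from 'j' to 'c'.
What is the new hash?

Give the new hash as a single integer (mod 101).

Answer: 21

Derivation:
val('j') = 10, val('c') = 3
Position k = 2, exponent = n-1-k = 3
B^3 mod M = 5^3 mod 101 = 24
Delta = (3 - 10) * 24 mod 101 = 34
New hash = (88 + 34) mod 101 = 21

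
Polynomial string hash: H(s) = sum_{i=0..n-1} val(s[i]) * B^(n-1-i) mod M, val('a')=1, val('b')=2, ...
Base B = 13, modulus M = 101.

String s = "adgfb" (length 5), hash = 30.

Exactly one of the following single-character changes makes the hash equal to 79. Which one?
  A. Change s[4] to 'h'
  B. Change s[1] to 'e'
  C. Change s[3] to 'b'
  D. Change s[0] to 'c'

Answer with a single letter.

Option A: s[4]='b'->'h', delta=(8-2)*13^0 mod 101 = 6, hash=30+6 mod 101 = 36
Option B: s[1]='d'->'e', delta=(5-4)*13^3 mod 101 = 76, hash=30+76 mod 101 = 5
Option C: s[3]='f'->'b', delta=(2-6)*13^1 mod 101 = 49, hash=30+49 mod 101 = 79 <-- target
Option D: s[0]='a'->'c', delta=(3-1)*13^4 mod 101 = 57, hash=30+57 mod 101 = 87

Answer: C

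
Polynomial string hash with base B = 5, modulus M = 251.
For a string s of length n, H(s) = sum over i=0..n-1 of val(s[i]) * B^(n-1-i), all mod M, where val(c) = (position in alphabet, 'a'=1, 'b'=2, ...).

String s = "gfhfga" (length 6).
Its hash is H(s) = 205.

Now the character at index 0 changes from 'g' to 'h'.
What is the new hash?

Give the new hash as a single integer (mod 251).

val('g') = 7, val('h') = 8
Position k = 0, exponent = n-1-k = 5
B^5 mod M = 5^5 mod 251 = 113
Delta = (8 - 7) * 113 mod 251 = 113
New hash = (205 + 113) mod 251 = 67

Answer: 67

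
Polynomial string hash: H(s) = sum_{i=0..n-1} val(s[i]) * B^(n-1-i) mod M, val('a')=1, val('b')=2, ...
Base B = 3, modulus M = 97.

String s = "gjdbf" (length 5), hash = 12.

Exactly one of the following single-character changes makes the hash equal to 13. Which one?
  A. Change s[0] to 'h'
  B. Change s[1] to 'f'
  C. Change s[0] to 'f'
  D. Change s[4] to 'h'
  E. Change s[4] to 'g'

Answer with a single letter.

Option A: s[0]='g'->'h', delta=(8-7)*3^4 mod 97 = 81, hash=12+81 mod 97 = 93
Option B: s[1]='j'->'f', delta=(6-10)*3^3 mod 97 = 86, hash=12+86 mod 97 = 1
Option C: s[0]='g'->'f', delta=(6-7)*3^4 mod 97 = 16, hash=12+16 mod 97 = 28
Option D: s[4]='f'->'h', delta=(8-6)*3^0 mod 97 = 2, hash=12+2 mod 97 = 14
Option E: s[4]='f'->'g', delta=(7-6)*3^0 mod 97 = 1, hash=12+1 mod 97 = 13 <-- target

Answer: E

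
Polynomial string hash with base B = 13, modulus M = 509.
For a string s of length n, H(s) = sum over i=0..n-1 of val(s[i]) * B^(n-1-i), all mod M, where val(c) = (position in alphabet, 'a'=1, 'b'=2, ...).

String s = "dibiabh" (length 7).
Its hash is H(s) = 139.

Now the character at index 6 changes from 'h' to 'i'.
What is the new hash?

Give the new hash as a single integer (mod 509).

Answer: 140

Derivation:
val('h') = 8, val('i') = 9
Position k = 6, exponent = n-1-k = 0
B^0 mod M = 13^0 mod 509 = 1
Delta = (9 - 8) * 1 mod 509 = 1
New hash = (139 + 1) mod 509 = 140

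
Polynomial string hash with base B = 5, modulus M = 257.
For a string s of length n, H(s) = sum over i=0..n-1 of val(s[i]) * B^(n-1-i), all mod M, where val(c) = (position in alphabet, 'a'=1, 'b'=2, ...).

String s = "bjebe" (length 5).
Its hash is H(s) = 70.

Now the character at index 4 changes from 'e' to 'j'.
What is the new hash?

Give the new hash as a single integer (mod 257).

val('e') = 5, val('j') = 10
Position k = 4, exponent = n-1-k = 0
B^0 mod M = 5^0 mod 257 = 1
Delta = (10 - 5) * 1 mod 257 = 5
New hash = (70 + 5) mod 257 = 75

Answer: 75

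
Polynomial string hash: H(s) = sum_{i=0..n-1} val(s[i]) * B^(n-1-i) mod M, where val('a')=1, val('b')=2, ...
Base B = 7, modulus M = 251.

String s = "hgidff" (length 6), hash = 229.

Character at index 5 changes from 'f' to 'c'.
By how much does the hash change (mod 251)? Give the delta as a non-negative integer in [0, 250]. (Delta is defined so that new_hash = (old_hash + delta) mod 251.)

Delta formula: (val(new) - val(old)) * B^(n-1-k) mod M
  val('c') - val('f') = 3 - 6 = -3
  B^(n-1-k) = 7^0 mod 251 = 1
  Delta = -3 * 1 mod 251 = 248

Answer: 248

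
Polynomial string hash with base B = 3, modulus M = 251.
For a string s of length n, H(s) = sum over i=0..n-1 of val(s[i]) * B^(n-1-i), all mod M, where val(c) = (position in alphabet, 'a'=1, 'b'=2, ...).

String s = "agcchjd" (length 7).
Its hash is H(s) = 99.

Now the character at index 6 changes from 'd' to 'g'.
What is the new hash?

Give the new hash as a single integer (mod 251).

Answer: 102

Derivation:
val('d') = 4, val('g') = 7
Position k = 6, exponent = n-1-k = 0
B^0 mod M = 3^0 mod 251 = 1
Delta = (7 - 4) * 1 mod 251 = 3
New hash = (99 + 3) mod 251 = 102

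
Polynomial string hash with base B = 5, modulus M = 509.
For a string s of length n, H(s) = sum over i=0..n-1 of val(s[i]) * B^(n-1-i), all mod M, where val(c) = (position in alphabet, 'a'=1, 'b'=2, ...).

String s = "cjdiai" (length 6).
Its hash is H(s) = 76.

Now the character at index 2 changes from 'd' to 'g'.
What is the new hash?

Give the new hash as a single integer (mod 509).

Answer: 451

Derivation:
val('d') = 4, val('g') = 7
Position k = 2, exponent = n-1-k = 3
B^3 mod M = 5^3 mod 509 = 125
Delta = (7 - 4) * 125 mod 509 = 375
New hash = (76 + 375) mod 509 = 451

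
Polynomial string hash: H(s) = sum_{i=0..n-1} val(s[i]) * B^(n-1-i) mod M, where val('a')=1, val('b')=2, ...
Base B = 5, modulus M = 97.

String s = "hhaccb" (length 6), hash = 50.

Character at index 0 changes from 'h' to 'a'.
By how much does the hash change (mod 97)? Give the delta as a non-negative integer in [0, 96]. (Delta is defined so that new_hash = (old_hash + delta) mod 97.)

Answer: 47

Derivation:
Delta formula: (val(new) - val(old)) * B^(n-1-k) mod M
  val('a') - val('h') = 1 - 8 = -7
  B^(n-1-k) = 5^5 mod 97 = 21
  Delta = -7 * 21 mod 97 = 47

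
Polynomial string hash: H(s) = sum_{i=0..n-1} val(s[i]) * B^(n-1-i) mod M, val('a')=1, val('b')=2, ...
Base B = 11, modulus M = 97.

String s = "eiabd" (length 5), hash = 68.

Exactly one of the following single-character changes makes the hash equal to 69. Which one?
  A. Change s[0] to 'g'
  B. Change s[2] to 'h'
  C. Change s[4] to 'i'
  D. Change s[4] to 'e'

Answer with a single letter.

Answer: D

Derivation:
Option A: s[0]='e'->'g', delta=(7-5)*11^4 mod 97 = 85, hash=68+85 mod 97 = 56
Option B: s[2]='a'->'h', delta=(8-1)*11^2 mod 97 = 71, hash=68+71 mod 97 = 42
Option C: s[4]='d'->'i', delta=(9-4)*11^0 mod 97 = 5, hash=68+5 mod 97 = 73
Option D: s[4]='d'->'e', delta=(5-4)*11^0 mod 97 = 1, hash=68+1 mod 97 = 69 <-- target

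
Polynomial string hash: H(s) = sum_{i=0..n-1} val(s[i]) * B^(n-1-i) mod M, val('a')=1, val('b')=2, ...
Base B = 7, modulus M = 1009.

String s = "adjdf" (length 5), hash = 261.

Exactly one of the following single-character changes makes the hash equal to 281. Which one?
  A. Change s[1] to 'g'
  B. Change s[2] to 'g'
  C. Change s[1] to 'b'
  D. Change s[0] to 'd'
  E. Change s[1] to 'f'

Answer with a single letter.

Option A: s[1]='d'->'g', delta=(7-4)*7^3 mod 1009 = 20, hash=261+20 mod 1009 = 281 <-- target
Option B: s[2]='j'->'g', delta=(7-10)*7^2 mod 1009 = 862, hash=261+862 mod 1009 = 114
Option C: s[1]='d'->'b', delta=(2-4)*7^3 mod 1009 = 323, hash=261+323 mod 1009 = 584
Option D: s[0]='a'->'d', delta=(4-1)*7^4 mod 1009 = 140, hash=261+140 mod 1009 = 401
Option E: s[1]='d'->'f', delta=(6-4)*7^3 mod 1009 = 686, hash=261+686 mod 1009 = 947

Answer: A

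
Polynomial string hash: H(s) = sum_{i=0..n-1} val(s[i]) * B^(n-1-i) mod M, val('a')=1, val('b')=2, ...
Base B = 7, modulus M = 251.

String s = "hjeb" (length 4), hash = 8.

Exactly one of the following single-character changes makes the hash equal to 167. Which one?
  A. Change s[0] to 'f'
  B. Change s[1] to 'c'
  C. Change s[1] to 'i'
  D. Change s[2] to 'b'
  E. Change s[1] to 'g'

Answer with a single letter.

Option A: s[0]='h'->'f', delta=(6-8)*7^3 mod 251 = 67, hash=8+67 mod 251 = 75
Option B: s[1]='j'->'c', delta=(3-10)*7^2 mod 251 = 159, hash=8+159 mod 251 = 167 <-- target
Option C: s[1]='j'->'i', delta=(9-10)*7^2 mod 251 = 202, hash=8+202 mod 251 = 210
Option D: s[2]='e'->'b', delta=(2-5)*7^1 mod 251 = 230, hash=8+230 mod 251 = 238
Option E: s[1]='j'->'g', delta=(7-10)*7^2 mod 251 = 104, hash=8+104 mod 251 = 112

Answer: B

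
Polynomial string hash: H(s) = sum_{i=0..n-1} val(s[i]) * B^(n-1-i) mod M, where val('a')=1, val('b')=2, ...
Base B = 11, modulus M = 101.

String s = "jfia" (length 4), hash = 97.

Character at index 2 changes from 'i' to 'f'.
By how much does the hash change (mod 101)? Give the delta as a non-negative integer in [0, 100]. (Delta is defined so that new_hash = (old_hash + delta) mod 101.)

Answer: 68

Derivation:
Delta formula: (val(new) - val(old)) * B^(n-1-k) mod M
  val('f') - val('i') = 6 - 9 = -3
  B^(n-1-k) = 11^1 mod 101 = 11
  Delta = -3 * 11 mod 101 = 68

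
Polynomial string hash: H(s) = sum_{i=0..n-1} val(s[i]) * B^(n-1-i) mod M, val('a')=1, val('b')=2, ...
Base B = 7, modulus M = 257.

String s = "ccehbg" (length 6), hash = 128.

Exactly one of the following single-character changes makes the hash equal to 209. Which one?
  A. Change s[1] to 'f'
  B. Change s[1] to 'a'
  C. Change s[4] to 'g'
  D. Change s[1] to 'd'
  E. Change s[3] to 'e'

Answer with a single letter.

Answer: B

Derivation:
Option A: s[1]='c'->'f', delta=(6-3)*7^4 mod 257 = 7, hash=128+7 mod 257 = 135
Option B: s[1]='c'->'a', delta=(1-3)*7^4 mod 257 = 81, hash=128+81 mod 257 = 209 <-- target
Option C: s[4]='b'->'g', delta=(7-2)*7^1 mod 257 = 35, hash=128+35 mod 257 = 163
Option D: s[1]='c'->'d', delta=(4-3)*7^4 mod 257 = 88, hash=128+88 mod 257 = 216
Option E: s[3]='h'->'e', delta=(5-8)*7^2 mod 257 = 110, hash=128+110 mod 257 = 238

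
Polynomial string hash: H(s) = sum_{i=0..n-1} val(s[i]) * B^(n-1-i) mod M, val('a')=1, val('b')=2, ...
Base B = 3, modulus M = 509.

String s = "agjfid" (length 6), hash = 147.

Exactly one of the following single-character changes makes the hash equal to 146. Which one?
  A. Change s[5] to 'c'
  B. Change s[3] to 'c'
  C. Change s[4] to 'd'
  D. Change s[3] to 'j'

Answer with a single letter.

Option A: s[5]='d'->'c', delta=(3-4)*3^0 mod 509 = 508, hash=147+508 mod 509 = 146 <-- target
Option B: s[3]='f'->'c', delta=(3-6)*3^2 mod 509 = 482, hash=147+482 mod 509 = 120
Option C: s[4]='i'->'d', delta=(4-9)*3^1 mod 509 = 494, hash=147+494 mod 509 = 132
Option D: s[3]='f'->'j', delta=(10-6)*3^2 mod 509 = 36, hash=147+36 mod 509 = 183

Answer: A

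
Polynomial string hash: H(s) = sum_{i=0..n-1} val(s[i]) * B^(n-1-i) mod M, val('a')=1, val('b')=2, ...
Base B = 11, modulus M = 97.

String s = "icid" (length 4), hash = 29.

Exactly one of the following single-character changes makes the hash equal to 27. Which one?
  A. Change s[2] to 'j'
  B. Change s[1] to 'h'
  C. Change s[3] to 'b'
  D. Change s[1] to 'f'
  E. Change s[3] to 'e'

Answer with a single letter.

Answer: C

Derivation:
Option A: s[2]='i'->'j', delta=(10-9)*11^1 mod 97 = 11, hash=29+11 mod 97 = 40
Option B: s[1]='c'->'h', delta=(8-3)*11^2 mod 97 = 23, hash=29+23 mod 97 = 52
Option C: s[3]='d'->'b', delta=(2-4)*11^0 mod 97 = 95, hash=29+95 mod 97 = 27 <-- target
Option D: s[1]='c'->'f', delta=(6-3)*11^2 mod 97 = 72, hash=29+72 mod 97 = 4
Option E: s[3]='d'->'e', delta=(5-4)*11^0 mod 97 = 1, hash=29+1 mod 97 = 30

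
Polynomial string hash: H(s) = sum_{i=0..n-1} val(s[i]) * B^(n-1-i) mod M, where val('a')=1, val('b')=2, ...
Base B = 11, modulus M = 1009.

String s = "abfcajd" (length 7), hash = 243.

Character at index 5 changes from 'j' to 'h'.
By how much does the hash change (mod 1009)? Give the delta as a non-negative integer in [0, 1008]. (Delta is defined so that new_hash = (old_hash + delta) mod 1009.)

Delta formula: (val(new) - val(old)) * B^(n-1-k) mod M
  val('h') - val('j') = 8 - 10 = -2
  B^(n-1-k) = 11^1 mod 1009 = 11
  Delta = -2 * 11 mod 1009 = 987

Answer: 987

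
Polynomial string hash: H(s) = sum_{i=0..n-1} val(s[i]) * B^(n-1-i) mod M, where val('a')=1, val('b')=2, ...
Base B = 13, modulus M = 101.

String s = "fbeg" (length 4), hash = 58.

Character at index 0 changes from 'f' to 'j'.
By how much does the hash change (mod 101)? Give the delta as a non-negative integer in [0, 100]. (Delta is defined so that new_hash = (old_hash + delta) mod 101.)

Delta formula: (val(new) - val(old)) * B^(n-1-k) mod M
  val('j') - val('f') = 10 - 6 = 4
  B^(n-1-k) = 13^3 mod 101 = 76
  Delta = 4 * 76 mod 101 = 1

Answer: 1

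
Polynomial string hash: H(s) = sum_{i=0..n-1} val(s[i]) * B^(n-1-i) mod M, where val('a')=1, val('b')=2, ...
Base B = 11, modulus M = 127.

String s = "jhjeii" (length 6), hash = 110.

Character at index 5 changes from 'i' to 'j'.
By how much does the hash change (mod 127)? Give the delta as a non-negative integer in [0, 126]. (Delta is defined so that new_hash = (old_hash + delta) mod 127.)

Delta formula: (val(new) - val(old)) * B^(n-1-k) mod M
  val('j') - val('i') = 10 - 9 = 1
  B^(n-1-k) = 11^0 mod 127 = 1
  Delta = 1 * 1 mod 127 = 1

Answer: 1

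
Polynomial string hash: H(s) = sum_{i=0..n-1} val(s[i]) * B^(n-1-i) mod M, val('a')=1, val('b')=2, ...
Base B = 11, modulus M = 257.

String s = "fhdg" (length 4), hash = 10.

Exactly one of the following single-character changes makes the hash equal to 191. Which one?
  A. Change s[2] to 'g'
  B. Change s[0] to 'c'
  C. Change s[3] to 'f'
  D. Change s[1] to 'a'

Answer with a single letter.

Option A: s[2]='d'->'g', delta=(7-4)*11^1 mod 257 = 33, hash=10+33 mod 257 = 43
Option B: s[0]='f'->'c', delta=(3-6)*11^3 mod 257 = 119, hash=10+119 mod 257 = 129
Option C: s[3]='g'->'f', delta=(6-7)*11^0 mod 257 = 256, hash=10+256 mod 257 = 9
Option D: s[1]='h'->'a', delta=(1-8)*11^2 mod 257 = 181, hash=10+181 mod 257 = 191 <-- target

Answer: D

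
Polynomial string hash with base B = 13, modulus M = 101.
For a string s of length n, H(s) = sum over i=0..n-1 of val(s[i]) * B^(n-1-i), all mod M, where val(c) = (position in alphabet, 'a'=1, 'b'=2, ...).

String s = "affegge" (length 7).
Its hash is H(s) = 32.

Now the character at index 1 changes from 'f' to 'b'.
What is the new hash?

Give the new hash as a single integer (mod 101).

val('f') = 6, val('b') = 2
Position k = 1, exponent = n-1-k = 5
B^5 mod M = 13^5 mod 101 = 17
Delta = (2 - 6) * 17 mod 101 = 33
New hash = (32 + 33) mod 101 = 65

Answer: 65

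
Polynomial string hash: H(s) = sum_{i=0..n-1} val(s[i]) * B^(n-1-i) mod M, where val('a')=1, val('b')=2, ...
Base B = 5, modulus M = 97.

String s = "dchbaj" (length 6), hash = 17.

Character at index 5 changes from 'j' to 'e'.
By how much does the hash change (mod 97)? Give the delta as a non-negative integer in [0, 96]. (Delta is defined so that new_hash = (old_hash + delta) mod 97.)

Answer: 92

Derivation:
Delta formula: (val(new) - val(old)) * B^(n-1-k) mod M
  val('e') - val('j') = 5 - 10 = -5
  B^(n-1-k) = 5^0 mod 97 = 1
  Delta = -5 * 1 mod 97 = 92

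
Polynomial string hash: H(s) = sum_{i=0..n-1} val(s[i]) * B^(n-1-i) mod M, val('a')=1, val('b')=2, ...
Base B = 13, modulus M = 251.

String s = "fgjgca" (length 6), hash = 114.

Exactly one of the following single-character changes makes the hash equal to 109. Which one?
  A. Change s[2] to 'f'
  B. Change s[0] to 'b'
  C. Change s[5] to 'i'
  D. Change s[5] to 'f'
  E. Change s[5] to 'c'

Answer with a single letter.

Answer: B

Derivation:
Option A: s[2]='j'->'f', delta=(6-10)*13^3 mod 251 = 248, hash=114+248 mod 251 = 111
Option B: s[0]='f'->'b', delta=(2-6)*13^5 mod 251 = 246, hash=114+246 mod 251 = 109 <-- target
Option C: s[5]='a'->'i', delta=(9-1)*13^0 mod 251 = 8, hash=114+8 mod 251 = 122
Option D: s[5]='a'->'f', delta=(6-1)*13^0 mod 251 = 5, hash=114+5 mod 251 = 119
Option E: s[5]='a'->'c', delta=(3-1)*13^0 mod 251 = 2, hash=114+2 mod 251 = 116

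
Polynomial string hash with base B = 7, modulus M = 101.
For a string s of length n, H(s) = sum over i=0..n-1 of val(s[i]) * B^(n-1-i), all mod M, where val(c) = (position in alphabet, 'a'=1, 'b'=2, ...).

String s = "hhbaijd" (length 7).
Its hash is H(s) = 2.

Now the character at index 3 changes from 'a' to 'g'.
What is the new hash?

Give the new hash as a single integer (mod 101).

val('a') = 1, val('g') = 7
Position k = 3, exponent = n-1-k = 3
B^3 mod M = 7^3 mod 101 = 40
Delta = (7 - 1) * 40 mod 101 = 38
New hash = (2 + 38) mod 101 = 40

Answer: 40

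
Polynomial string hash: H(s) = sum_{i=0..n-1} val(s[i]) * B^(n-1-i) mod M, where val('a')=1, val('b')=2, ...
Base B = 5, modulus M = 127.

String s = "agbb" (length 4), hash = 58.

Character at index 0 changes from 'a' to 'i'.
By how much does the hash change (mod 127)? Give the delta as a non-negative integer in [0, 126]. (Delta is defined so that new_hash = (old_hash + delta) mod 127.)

Answer: 111

Derivation:
Delta formula: (val(new) - val(old)) * B^(n-1-k) mod M
  val('i') - val('a') = 9 - 1 = 8
  B^(n-1-k) = 5^3 mod 127 = 125
  Delta = 8 * 125 mod 127 = 111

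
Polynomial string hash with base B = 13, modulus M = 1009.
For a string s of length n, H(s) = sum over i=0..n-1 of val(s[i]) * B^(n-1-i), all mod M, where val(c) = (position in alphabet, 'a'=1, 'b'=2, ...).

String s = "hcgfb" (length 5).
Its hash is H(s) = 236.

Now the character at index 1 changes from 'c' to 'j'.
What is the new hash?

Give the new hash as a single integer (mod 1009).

Answer: 480

Derivation:
val('c') = 3, val('j') = 10
Position k = 1, exponent = n-1-k = 3
B^3 mod M = 13^3 mod 1009 = 179
Delta = (10 - 3) * 179 mod 1009 = 244
New hash = (236 + 244) mod 1009 = 480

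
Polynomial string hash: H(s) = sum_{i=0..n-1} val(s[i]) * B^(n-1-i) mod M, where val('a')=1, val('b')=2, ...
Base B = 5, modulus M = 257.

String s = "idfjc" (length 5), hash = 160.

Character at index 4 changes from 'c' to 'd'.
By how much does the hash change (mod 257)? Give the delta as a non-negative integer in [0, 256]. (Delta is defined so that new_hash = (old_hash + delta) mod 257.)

Answer: 1

Derivation:
Delta formula: (val(new) - val(old)) * B^(n-1-k) mod M
  val('d') - val('c') = 4 - 3 = 1
  B^(n-1-k) = 5^0 mod 257 = 1
  Delta = 1 * 1 mod 257 = 1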